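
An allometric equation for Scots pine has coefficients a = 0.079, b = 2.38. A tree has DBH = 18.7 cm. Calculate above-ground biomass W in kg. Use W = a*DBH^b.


Formula: W = a * DBH^b  (allometric power law)
DBH^b = 18.7^2.38 = 1064.1014
W = 0.079 * 1064.1014 = 84.1 kg

84.1


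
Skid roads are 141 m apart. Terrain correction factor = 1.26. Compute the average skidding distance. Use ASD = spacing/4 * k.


Formula: ASD = (spacing / 4) * correction
Uncorrected distance = spacing / 4 = 141 / 4 = 35.25 m
ASD = 35.25 * 1.26 = 44 m

44


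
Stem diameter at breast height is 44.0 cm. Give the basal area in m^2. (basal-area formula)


Formula: BA = pi * (DBH/2)^2 / 10000  (cm^2 to m^2)
Radius = DBH/2 = 44.0/2 = 22.0 cm
BA = pi * 22.0^2 / 10000
   = 1520.5308 cm^2 / 10000
   = 0.1521 m^2

0.1521


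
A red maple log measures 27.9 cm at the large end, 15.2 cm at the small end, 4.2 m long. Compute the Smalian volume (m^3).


Smalian: V = (A1 + A2)/2 * L,  A = pi*(D/200)^2
A1 = pi*(27.9/200)^2 = 0.061136 m^2
A2 = pi*(15.2/200)^2 = 0.018146 m^2
V = (0.061136+0.018146)/2*4.2 = 0.1665 m^3

0.1665


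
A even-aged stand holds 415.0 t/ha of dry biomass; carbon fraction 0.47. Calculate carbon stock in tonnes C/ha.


Formula: Carbon Stock = Biomass * Carbon Fraction
C = 415.0 t/ha * 0.47
C = 195.1 t C/ha

195.1


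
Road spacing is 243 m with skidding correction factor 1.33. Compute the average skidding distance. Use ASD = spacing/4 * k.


Formula: ASD = (spacing / 4) * correction
Uncorrected distance = spacing / 4 = 243 / 4 = 60.75 m
ASD = 60.75 * 1.33 = 81 m

81


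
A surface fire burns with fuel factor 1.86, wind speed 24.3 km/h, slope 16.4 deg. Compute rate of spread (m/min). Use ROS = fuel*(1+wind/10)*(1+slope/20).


Formula: ROS = fuel * (1 + wind/10) * (1 + slope/20)
Wind factor = 1 + 24.3/10 = 3.43
Slope factor = 1 + 16.4/20 = 1.82
ROS = 1.86 * 3.43 * 1.82 = 11.61 m/min

11.61


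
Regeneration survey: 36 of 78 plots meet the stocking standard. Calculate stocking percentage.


Formula: Stocking % = stocked plots / total plots * 100
Stocking = 36 / 78 * 100
Stocking = 0.4615 * 100 = 46.2%

46.2


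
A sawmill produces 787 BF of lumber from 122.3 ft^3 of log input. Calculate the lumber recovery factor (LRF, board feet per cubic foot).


Formula: LRF = Lumber Output (BF) / Log Input (ft^3)
LRF = 787 BF / 122.3 ft^3
LRF = 6.43 BF/ft^3

6.43


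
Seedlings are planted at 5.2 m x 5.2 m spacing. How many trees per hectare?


Formula: TPH = 10000 m^2/ha / (spacing_x * spacing_y)
Area per tree = 5.2 m * 5.2 m = 27.04 m^2
TPH = 10000 / 27.04 = 370 trees/ha

370


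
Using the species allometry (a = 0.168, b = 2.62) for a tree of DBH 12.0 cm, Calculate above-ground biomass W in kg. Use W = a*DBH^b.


Formula: W = a * DBH^b  (allometric power law)
DBH^b = 12.0^2.62 = 672.1325
W = 0.168 * 672.1325 = 112.9 kg

112.9


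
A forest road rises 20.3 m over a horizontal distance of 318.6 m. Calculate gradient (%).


Formula: Gradient = rise / run * 100
Gradient = 20.3 / 318.6 * 100 = 6.4%

6.4


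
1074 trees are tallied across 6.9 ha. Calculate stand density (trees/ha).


Formula: Stand Density = N_trees / Area_ha
Density = 1074 trees / 6.9 ha
Density = 156 trees/ha

156


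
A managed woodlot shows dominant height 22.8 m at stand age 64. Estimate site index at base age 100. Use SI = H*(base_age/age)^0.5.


Formula: SI = H_dom * (base_age / age)^0.5
Age ratio = 100 / 64 = 1.5625
sqrt(age_ratio) = 1.25
SI = 22.8 * 1.25 = 28.5 m

28.5


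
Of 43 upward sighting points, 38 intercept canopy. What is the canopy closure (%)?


Formula: Canopy closure = covered points / total points * 100
Closure = 38 / 43 * 100
Closure = 0.8837 * 100 = 88.4%

88.4


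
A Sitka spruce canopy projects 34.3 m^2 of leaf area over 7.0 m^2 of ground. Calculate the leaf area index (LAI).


Formula: LAI = total leaf area / ground area  (dimensionless)
LAI = 34.3 m^2 / 7.0 m^2
LAI = 4.9

4.9


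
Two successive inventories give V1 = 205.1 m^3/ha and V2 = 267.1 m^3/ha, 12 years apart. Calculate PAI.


Formula: PAI = (V_T2 - V_T1) / (T2 - T1)
Volume increment = 267.1 - 205.1 = 62.0 m^3/ha
PAI = 62.0 / 12 = 5.17 m^3/ha/year

5.17


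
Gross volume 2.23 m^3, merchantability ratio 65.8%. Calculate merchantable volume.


Formula: MV = V_total * (merchantable_pct / 100)
Merchantable fraction = 65.8% / 100 = 0.658
MV = 2.23 m^3 * 0.658 = 1.467 m^3

1.467


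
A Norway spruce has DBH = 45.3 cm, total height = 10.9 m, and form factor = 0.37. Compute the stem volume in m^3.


Formula: V = pi * (DBH/200)^2 * H * ff
Radius = DBH/200 = 45.3/200 = 0.2265 m
Radius^2 = 0.2265^2 = 0.05130225 m^2
V = pi * 0.05130225 * 10.9 * 0.37
V = 0.65 m^3

0.65


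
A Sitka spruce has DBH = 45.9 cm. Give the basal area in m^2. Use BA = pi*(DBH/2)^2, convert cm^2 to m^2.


Formula: BA = pi * (DBH/2)^2 / 10000  (cm^2 to m^2)
Radius = DBH/2 = 45.9/2 = 22.95 cm
BA = pi * 22.95^2 / 10000
   = 1654.6847 cm^2 / 10000
   = 0.1655 m^2

0.1655


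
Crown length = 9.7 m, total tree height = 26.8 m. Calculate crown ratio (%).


Formula: Crown Ratio = (Crown Length / Total Height) * 100
CR = (9.7 m / 26.8 m) * 100
CR = 0.3619 * 100 = 36.2%

36.2


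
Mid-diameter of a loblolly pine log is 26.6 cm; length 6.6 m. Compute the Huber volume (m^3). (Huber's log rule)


Huber: V = Am * L,  Am = pi*(Dm/200)^2
Am = pi*(26.6/200)^2 = 0.055572 m^2
V = 0.055572*6.6 = 0.3668 m^3

0.3668


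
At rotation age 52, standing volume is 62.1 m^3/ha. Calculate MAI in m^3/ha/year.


Formula: MAI = Total Volume / Stand Age
MAI = 62.1 m^3/ha / 52 years
MAI = 1.19 m^3/ha/year

1.19


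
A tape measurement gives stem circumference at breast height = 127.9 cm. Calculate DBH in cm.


Formula: DBH = C / pi
DBH = 127.9 / pi
pi = 3.14159...
DBH = 40.7 cm

40.7


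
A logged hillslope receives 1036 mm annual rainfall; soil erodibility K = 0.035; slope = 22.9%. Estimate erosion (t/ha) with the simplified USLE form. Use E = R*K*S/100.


Formula: E = R * K * S / 100  (simplified USLE)
R * K = 1036 * 0.035 = 36.26
E = 36.26 * 22.9 / 100 = 8.3 t/ha

8.3


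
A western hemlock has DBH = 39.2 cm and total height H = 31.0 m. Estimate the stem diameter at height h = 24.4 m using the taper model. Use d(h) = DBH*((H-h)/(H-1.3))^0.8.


Taper: d(h) = DBH * ((H - h) / (H - 1.3))^0.8
Numerator = H - h = 31.0 - 24.4 = 6.6 m
Denominator = H - 1.3 = 31.0 - 1.3 = 29.7 m
Ratio = 6.6 / 29.7 = 0.22222
d = 39.2 * 0.22222^0.8 = 11.8 cm

11.8


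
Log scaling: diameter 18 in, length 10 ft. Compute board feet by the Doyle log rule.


Doyle: BF = (D - 4)^2 * L / 16
Adjusted diameter = 18 - 4 = 14 in
(D-4)^2 = 14^2 = 196
BF = 196 * 10 / 16 = 123 BF

123


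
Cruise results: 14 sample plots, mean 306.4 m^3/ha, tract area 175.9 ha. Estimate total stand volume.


Formula: Total Volume = Mean Volume per ha * Total Area
Total Volume = 306.4 m^3/ha * 175.9 ha
Total Volume = 53896 m^3

53896


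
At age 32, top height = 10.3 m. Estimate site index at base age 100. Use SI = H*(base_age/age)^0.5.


Formula: SI = H_dom * (base_age / age)^0.5
Age ratio = 100 / 32 = 3.125
sqrt(age_ratio) = 1.76777
SI = 10.3 * 1.76777 = 18.2 m

18.2


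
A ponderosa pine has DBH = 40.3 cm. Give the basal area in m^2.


Formula: BA = pi * (DBH/2)^2 / 10000  (cm^2 to m^2)
Radius = DBH/2 = 40.3/2 = 20.15 cm
BA = pi * 20.15^2 / 10000
   = 1275.5573 cm^2 / 10000
   = 0.1276 m^2

0.1276


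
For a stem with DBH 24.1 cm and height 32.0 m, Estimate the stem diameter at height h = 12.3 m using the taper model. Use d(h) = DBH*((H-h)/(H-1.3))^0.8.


Taper: d(h) = DBH * ((H - h) / (H - 1.3))^0.8
Numerator = H - h = 32.0 - 12.3 = 19.7 m
Denominator = H - 1.3 = 32.0 - 1.3 = 30.7 m
Ratio = 19.7 / 30.7 = 0.64169
d = 24.1 * 0.64169^0.8 = 16.9 cm

16.9


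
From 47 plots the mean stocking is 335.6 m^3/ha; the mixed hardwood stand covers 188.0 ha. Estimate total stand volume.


Formula: Total Volume = Mean Volume per ha * Total Area
Total Volume = 335.6 m^3/ha * 188.0 ha
Total Volume = 63093 m^3

63093


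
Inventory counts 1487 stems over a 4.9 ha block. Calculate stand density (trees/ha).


Formula: Stand Density = N_trees / Area_ha
Density = 1487 trees / 4.9 ha
Density = 303 trees/ha

303


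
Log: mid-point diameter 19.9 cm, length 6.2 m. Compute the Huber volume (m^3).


Huber: V = Am * L,  Am = pi*(Dm/200)^2
Am = pi*(19.9/200)^2 = 0.031103 m^2
V = 0.031103*6.2 = 0.1928 m^3

0.1928


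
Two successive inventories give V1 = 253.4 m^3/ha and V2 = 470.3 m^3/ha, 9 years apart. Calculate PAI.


Formula: PAI = (V_T2 - V_T1) / (T2 - T1)
Volume increment = 470.3 - 253.4 = 216.9 m^3/ha
PAI = 216.9 / 9 = 24.1 m^3/ha/year

24.1


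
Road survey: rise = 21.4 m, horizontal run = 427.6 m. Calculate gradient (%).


Formula: Gradient = rise / run * 100
Gradient = 21.4 / 427.6 * 100 = 5.0%

5.0


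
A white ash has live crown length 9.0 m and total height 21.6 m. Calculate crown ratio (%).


Formula: Crown Ratio = (Crown Length / Total Height) * 100
CR = (9.0 m / 21.6 m) * 100
CR = 0.4167 * 100 = 41.7%

41.7


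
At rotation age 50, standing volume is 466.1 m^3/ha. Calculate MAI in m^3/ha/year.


Formula: MAI = Total Volume / Stand Age
MAI = 466.1 m^3/ha / 50 years
MAI = 9.32 m^3/ha/year

9.32


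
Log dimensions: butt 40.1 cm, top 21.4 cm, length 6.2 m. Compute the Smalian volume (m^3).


Smalian: V = (A1 + A2)/2 * L,  A = pi*(D/200)^2
A1 = pi*(40.1/200)^2 = 0.126293 m^2
A2 = pi*(21.4/200)^2 = 0.035968 m^2
V = (0.126293+0.035968)/2*6.2 = 0.503 m^3

0.503


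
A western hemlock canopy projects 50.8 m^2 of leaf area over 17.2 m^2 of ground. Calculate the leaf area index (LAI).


Formula: LAI = total leaf area / ground area  (dimensionless)
LAI = 50.8 m^2 / 17.2 m^2
LAI = 2.95

2.95


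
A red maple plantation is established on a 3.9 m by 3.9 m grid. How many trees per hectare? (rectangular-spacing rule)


Formula: TPH = 10000 m^2/ha / (spacing_x * spacing_y)
Area per tree = 3.9 m * 3.9 m = 15.21 m^2
TPH = 10000 / 15.21 = 657 trees/ha

657


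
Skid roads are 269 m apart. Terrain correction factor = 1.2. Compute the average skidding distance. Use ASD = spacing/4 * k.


Formula: ASD = (spacing / 4) * correction
Uncorrected distance = spacing / 4 = 269 / 4 = 67.25 m
ASD = 67.25 * 1.2 = 81 m

81


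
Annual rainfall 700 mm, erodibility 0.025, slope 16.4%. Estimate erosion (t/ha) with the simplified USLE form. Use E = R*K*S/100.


Formula: E = R * K * S / 100  (simplified USLE)
R * K = 700 * 0.025 = 17.5
E = 17.5 * 16.4 / 100 = 2.87 t/ha

2.87


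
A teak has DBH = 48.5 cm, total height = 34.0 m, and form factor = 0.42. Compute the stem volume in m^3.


Formula: V = pi * (DBH/200)^2 * H * ff
Radius = DBH/200 = 48.5/200 = 0.2425 m
Radius^2 = 0.2425^2 = 0.05880625 m^2
V = pi * 0.05880625 * 34.0 * 0.42
V = 2.638 m^3

2.638


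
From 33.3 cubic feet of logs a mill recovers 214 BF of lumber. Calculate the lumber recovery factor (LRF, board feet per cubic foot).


Formula: LRF = Lumber Output (BF) / Log Input (ft^3)
LRF = 214 BF / 33.3 ft^3
LRF = 6.43 BF/ft^3

6.43


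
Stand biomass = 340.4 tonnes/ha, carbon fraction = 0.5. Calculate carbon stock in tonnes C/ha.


Formula: Carbon Stock = Biomass * Carbon Fraction
C = 340.4 t/ha * 0.5
C = 170.2 t C/ha

170.2


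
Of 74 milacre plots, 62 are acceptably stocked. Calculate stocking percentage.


Formula: Stocking % = stocked plots / total plots * 100
Stocking = 62 / 74 * 100
Stocking = 0.8378 * 100 = 83.8%

83.8


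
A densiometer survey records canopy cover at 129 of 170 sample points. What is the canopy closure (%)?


Formula: Canopy closure = covered points / total points * 100
Closure = 129 / 170 * 100
Closure = 0.7588 * 100 = 75.9%

75.9


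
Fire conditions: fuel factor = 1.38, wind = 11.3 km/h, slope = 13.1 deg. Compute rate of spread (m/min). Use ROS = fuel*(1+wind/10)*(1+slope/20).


Formula: ROS = fuel * (1 + wind/10) * (1 + slope/20)
Wind factor = 1 + 11.3/10 = 2.13
Slope factor = 1 + 13.1/20 = 1.655
ROS = 1.38 * 2.13 * 1.655 = 4.86 m/min

4.86


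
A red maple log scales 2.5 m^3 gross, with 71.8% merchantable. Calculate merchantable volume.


Formula: MV = V_total * (merchantable_pct / 100)
Merchantable fraction = 71.8% / 100 = 0.718
MV = 2.5 m^3 * 0.718 = 1.795 m^3

1.795


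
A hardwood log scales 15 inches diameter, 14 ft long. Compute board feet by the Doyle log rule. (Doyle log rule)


Doyle: BF = (D - 4)^2 * L / 16
Adjusted diameter = 15 - 4 = 11 in
(D-4)^2 = 11^2 = 121
BF = 121 * 14 / 16 = 106 BF

106


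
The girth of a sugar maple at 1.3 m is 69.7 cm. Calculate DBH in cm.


Formula: DBH = C / pi
DBH = 69.7 / pi
pi = 3.14159...
DBH = 22.2 cm

22.2


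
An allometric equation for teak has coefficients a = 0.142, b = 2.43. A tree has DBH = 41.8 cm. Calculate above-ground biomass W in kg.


Formula: W = a * DBH^b  (allometric power law)
DBH^b = 41.8^2.43 = 8698.7803
W = 0.142 * 8698.7803 = 1235.2 kg

1235.2


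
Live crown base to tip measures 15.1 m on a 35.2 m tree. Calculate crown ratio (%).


Formula: Crown Ratio = (Crown Length / Total Height) * 100
CR = (15.1 m / 35.2 m) * 100
CR = 0.429 * 100 = 42.9%

42.9


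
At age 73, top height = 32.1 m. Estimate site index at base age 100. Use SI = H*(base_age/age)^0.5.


Formula: SI = H_dom * (base_age / age)^0.5
Age ratio = 100 / 73 = 1.36986
sqrt(age_ratio) = 1.17041
SI = 32.1 * 1.17041 = 37.6 m

37.6


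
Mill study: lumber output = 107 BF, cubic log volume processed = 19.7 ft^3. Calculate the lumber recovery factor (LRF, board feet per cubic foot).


Formula: LRF = Lumber Output (BF) / Log Input (ft^3)
LRF = 107 BF / 19.7 ft^3
LRF = 5.43 BF/ft^3

5.43


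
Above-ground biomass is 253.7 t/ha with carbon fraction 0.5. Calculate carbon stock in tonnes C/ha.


Formula: Carbon Stock = Biomass * Carbon Fraction
C = 253.7 t/ha * 0.5
C = 126.9 t C/ha

126.9


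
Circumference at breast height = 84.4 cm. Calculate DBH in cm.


Formula: DBH = C / pi
DBH = 84.4 / pi
pi = 3.14159...
DBH = 26.9 cm

26.9


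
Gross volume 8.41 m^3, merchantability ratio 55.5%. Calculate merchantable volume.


Formula: MV = V_total * (merchantable_pct / 100)
Merchantable fraction = 55.5% / 100 = 0.555
MV = 8.41 m^3 * 0.555 = 4.668 m^3

4.668


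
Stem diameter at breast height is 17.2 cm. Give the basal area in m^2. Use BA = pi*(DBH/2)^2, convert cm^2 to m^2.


Formula: BA = pi * (DBH/2)^2 / 10000  (cm^2 to m^2)
Radius = DBH/2 = 17.2/2 = 8.6 cm
BA = pi * 8.6^2 / 10000
   = 232.3522 cm^2 / 10000
   = 0.0232 m^2

0.0232


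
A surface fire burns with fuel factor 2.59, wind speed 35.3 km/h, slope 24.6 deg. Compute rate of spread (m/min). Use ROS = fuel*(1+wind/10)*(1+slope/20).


Formula: ROS = fuel * (1 + wind/10) * (1 + slope/20)
Wind factor = 1 + 35.3/10 = 4.53
Slope factor = 1 + 24.6/20 = 2.23
ROS = 2.59 * 4.53 * 2.23 = 26.16 m/min

26.16


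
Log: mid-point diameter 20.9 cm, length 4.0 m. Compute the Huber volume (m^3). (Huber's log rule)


Huber: V = Am * L,  Am = pi*(Dm/200)^2
Am = pi*(20.9/200)^2 = 0.034307 m^2
V = 0.034307*4.0 = 0.1372 m^3

0.1372


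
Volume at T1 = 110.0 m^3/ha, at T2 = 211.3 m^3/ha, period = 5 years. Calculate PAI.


Formula: PAI = (V_T2 - V_T1) / (T2 - T1)
Volume increment = 211.3 - 110.0 = 101.3 m^3/ha
PAI = 101.3 / 5 = 20.26 m^3/ha/year

20.26


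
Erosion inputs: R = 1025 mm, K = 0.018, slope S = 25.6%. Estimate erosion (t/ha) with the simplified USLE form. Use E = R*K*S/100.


Formula: E = R * K * S / 100  (simplified USLE)
R * K = 1025 * 0.018 = 18.45
E = 18.45 * 25.6 / 100 = 4.72 t/ha

4.72


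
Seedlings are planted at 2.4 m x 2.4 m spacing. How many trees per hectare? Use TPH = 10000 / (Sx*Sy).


Formula: TPH = 10000 m^2/ha / (spacing_x * spacing_y)
Area per tree = 2.4 m * 2.4 m = 5.76 m^2
TPH = 10000 / 5.76 = 1736 trees/ha

1736


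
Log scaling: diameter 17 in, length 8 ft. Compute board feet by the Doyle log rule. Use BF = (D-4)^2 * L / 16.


Doyle: BF = (D - 4)^2 * L / 16
Adjusted diameter = 17 - 4 = 13 in
(D-4)^2 = 13^2 = 169
BF = 169 * 8 / 16 = 85 BF

85


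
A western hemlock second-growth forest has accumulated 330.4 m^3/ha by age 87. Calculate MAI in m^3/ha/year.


Formula: MAI = Total Volume / Stand Age
MAI = 330.4 m^3/ha / 87 years
MAI = 3.8 m^3/ha/year

3.8


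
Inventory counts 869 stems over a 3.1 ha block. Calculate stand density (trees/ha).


Formula: Stand Density = N_trees / Area_ha
Density = 869 trees / 3.1 ha
Density = 280 trees/ha

280


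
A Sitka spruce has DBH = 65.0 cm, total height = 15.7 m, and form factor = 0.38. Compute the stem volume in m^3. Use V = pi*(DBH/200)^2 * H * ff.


Formula: V = pi * (DBH/200)^2 * H * ff
Radius = DBH/200 = 65.0/200 = 0.325 m
Radius^2 = 0.325^2 = 0.105625 m^2
V = pi * 0.105625 * 15.7 * 0.38
V = 1.98 m^3

1.98


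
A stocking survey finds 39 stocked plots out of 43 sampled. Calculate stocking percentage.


Formula: Stocking % = stocked plots / total plots * 100
Stocking = 39 / 43 * 100
Stocking = 0.907 * 100 = 90.7%

90.7


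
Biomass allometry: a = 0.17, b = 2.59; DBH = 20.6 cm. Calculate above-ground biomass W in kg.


Formula: W = a * DBH^b  (allometric power law)
DBH^b = 20.6^2.59 = 2528.8094
W = 0.17 * 2528.8094 = 429.9 kg

429.9


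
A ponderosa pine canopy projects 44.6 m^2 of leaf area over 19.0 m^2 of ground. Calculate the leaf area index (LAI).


Formula: LAI = total leaf area / ground area  (dimensionless)
LAI = 44.6 m^2 / 19.0 m^2
LAI = 2.35

2.35


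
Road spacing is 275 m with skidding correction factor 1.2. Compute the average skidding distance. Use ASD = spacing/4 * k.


Formula: ASD = (spacing / 4) * correction
Uncorrected distance = spacing / 4 = 275 / 4 = 68.75 m
ASD = 68.75 * 1.2 = 83 m

83


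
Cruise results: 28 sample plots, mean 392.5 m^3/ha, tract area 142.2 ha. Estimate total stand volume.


Formula: Total Volume = Mean Volume per ha * Total Area
Total Volume = 392.5 m^3/ha * 142.2 ha
Total Volume = 55814 m^3

55814


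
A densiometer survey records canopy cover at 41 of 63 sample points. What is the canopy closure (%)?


Formula: Canopy closure = covered points / total points * 100
Closure = 41 / 63 * 100
Closure = 0.6508 * 100 = 65.1%

65.1


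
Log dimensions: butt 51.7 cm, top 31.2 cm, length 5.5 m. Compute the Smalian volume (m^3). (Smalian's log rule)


Smalian: V = (A1 + A2)/2 * L,  A = pi*(D/200)^2
A1 = pi*(51.7/200)^2 = 0.209928 m^2
A2 = pi*(31.2/200)^2 = 0.076454 m^2
V = (0.209928+0.076454)/2*5.5 = 0.7876 m^3

0.7876


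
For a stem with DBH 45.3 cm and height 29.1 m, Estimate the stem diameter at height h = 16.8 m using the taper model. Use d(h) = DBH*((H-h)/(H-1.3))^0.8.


Taper: d(h) = DBH * ((H - h) / (H - 1.3))^0.8
Numerator = H - h = 29.1 - 16.8 = 12.3 m
Denominator = H - 1.3 = 29.1 - 1.3 = 27.8 m
Ratio = 12.3 / 27.8 = 0.44245
d = 45.3 * 0.44245^0.8 = 23.6 cm

23.6


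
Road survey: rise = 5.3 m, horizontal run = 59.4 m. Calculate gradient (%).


Formula: Gradient = rise / run * 100
Gradient = 5.3 / 59.4 * 100 = 8.9%

8.9


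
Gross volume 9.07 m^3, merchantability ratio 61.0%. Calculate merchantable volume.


Formula: MV = V_total * (merchantable_pct / 100)
Merchantable fraction = 61.0% / 100 = 0.61
MV = 9.07 m^3 * 0.61 = 5.533 m^3

5.533


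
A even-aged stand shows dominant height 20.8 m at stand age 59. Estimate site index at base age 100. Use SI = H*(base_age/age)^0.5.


Formula: SI = H_dom * (base_age / age)^0.5
Age ratio = 100 / 59 = 1.69492
sqrt(age_ratio) = 1.30189
SI = 20.8 * 1.30189 = 27.1 m

27.1


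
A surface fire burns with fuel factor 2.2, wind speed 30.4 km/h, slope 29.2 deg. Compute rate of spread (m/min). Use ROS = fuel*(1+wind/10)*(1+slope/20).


Formula: ROS = fuel * (1 + wind/10) * (1 + slope/20)
Wind factor = 1 + 30.4/10 = 4.04
Slope factor = 1 + 29.2/20 = 2.46
ROS = 2.2 * 4.04 * 2.46 = 21.86 m/min

21.86


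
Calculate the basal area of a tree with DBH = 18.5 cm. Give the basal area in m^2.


Formula: BA = pi * (DBH/2)^2 / 10000  (cm^2 to m^2)
Radius = DBH/2 = 18.5/2 = 9.25 cm
BA = pi * 9.25^2 / 10000
   = 268.8025 cm^2 / 10000
   = 0.0269 m^2

0.0269


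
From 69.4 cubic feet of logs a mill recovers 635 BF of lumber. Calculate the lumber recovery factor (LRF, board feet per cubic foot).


Formula: LRF = Lumber Output (BF) / Log Input (ft^3)
LRF = 635 BF / 69.4 ft^3
LRF = 9.15 BF/ft^3

9.15


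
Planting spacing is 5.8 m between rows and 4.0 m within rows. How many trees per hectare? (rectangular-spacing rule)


Formula: TPH = 10000 m^2/ha / (spacing_x * spacing_y)
Area per tree = 5.8 m * 4.0 m = 23.2 m^2
TPH = 10000 / 23.2 = 431 trees/ha

431


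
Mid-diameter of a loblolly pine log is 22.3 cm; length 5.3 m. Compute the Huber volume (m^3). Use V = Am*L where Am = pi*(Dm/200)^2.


Huber: V = Am * L,  Am = pi*(Dm/200)^2
Am = pi*(22.3/200)^2 = 0.039057 m^2
V = 0.039057*5.3 = 0.207 m^3

0.207


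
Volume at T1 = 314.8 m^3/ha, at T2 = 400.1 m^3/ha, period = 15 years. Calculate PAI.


Formula: PAI = (V_T2 - V_T1) / (T2 - T1)
Volume increment = 400.1 - 314.8 = 85.3 m^3/ha
PAI = 85.3 / 15 = 5.69 m^3/ha/year

5.69


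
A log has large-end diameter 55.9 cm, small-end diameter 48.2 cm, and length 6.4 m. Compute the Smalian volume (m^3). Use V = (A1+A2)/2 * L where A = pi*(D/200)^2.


Smalian: V = (A1 + A2)/2 * L,  A = pi*(D/200)^2
A1 = pi*(55.9/200)^2 = 0.245422 m^2
A2 = pi*(48.2/200)^2 = 0.182467 m^2
V = (0.245422+0.182467)/2*6.4 = 1.3692 m^3

1.3692


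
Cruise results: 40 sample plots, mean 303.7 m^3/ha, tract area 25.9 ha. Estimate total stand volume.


Formula: Total Volume = Mean Volume per ha * Total Area
Total Volume = 303.7 m^3/ha * 25.9 ha
Total Volume = 7866 m^3

7866


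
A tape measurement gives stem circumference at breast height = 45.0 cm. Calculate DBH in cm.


Formula: DBH = C / pi
DBH = 45.0 / pi
pi = 3.14159...
DBH = 14.3 cm

14.3


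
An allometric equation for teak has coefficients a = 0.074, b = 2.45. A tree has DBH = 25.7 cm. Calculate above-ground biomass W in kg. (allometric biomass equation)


Formula: W = a * DBH^b  (allometric power law)
DBH^b = 25.7^2.45 = 2846.6636
W = 0.074 * 2846.6636 = 210.7 kg

210.7


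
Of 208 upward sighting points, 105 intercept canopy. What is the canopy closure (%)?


Formula: Canopy closure = covered points / total points * 100
Closure = 105 / 208 * 100
Closure = 0.5048 * 100 = 50.5%

50.5


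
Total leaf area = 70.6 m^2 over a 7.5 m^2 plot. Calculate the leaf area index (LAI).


Formula: LAI = total leaf area / ground area  (dimensionless)
LAI = 70.6 m^2 / 7.5 m^2
LAI = 9.41

9.41


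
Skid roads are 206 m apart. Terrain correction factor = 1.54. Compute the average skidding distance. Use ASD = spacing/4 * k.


Formula: ASD = (spacing / 4) * correction
Uncorrected distance = spacing / 4 = 206 / 4 = 51.5 m
ASD = 51.5 * 1.54 = 79 m

79


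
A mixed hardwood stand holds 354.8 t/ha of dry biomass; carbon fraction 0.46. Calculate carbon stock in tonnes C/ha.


Formula: Carbon Stock = Biomass * Carbon Fraction
C = 354.8 t/ha * 0.46
C = 163.2 t C/ha

163.2


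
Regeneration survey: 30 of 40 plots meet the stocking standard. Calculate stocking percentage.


Formula: Stocking % = stocked plots / total plots * 100
Stocking = 30 / 40 * 100
Stocking = 0.75 * 100 = 75.0%

75.0


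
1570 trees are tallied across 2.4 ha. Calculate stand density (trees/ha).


Formula: Stand Density = N_trees / Area_ha
Density = 1570 trees / 2.4 ha
Density = 654 trees/ha

654


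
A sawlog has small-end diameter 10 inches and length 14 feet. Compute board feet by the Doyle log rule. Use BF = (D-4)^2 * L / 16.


Doyle: BF = (D - 4)^2 * L / 16
Adjusted diameter = 10 - 4 = 6 in
(D-4)^2 = 6^2 = 36
BF = 36 * 14 / 16 = 32 BF

32


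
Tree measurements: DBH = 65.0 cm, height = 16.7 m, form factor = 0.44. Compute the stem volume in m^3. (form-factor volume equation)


Formula: V = pi * (DBH/200)^2 * H * ff
Radius = DBH/200 = 65.0/200 = 0.325 m
Radius^2 = 0.325^2 = 0.105625 m^2
V = pi * 0.105625 * 16.7 * 0.44
V = 2.438 m^3

2.438


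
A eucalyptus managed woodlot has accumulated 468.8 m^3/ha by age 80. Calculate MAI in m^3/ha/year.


Formula: MAI = Total Volume / Stand Age
MAI = 468.8 m^3/ha / 80 years
MAI = 5.86 m^3/ha/year

5.86


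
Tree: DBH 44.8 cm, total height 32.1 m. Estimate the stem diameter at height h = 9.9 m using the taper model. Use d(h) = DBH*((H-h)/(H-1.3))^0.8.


Taper: d(h) = DBH * ((H - h) / (H - 1.3))^0.8
Numerator = H - h = 32.1 - 9.9 = 22.2 m
Denominator = H - 1.3 = 32.1 - 1.3 = 30.8 m
Ratio = 22.2 / 30.8 = 0.72078
d = 44.8 * 0.72078^0.8 = 34.5 cm

34.5


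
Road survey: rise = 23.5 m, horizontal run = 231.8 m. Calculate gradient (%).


Formula: Gradient = rise / run * 100
Gradient = 23.5 / 231.8 * 100 = 10.1%

10.1


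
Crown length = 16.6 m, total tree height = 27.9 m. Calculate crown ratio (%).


Formula: Crown Ratio = (Crown Length / Total Height) * 100
CR = (16.6 m / 27.9 m) * 100
CR = 0.595 * 100 = 59.5%

59.5


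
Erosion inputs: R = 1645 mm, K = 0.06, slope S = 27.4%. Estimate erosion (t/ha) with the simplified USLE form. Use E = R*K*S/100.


Formula: E = R * K * S / 100  (simplified USLE)
R * K = 1645 * 0.06 = 98.7
E = 98.7 * 27.4 / 100 = 27.04 t/ha

27.04


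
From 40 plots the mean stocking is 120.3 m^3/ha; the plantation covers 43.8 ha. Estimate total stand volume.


Formula: Total Volume = Mean Volume per ha * Total Area
Total Volume = 120.3 m^3/ha * 43.8 ha
Total Volume = 5269 m^3

5269


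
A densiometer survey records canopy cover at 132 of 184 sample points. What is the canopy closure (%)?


Formula: Canopy closure = covered points / total points * 100
Closure = 132 / 184 * 100
Closure = 0.7174 * 100 = 71.7%

71.7


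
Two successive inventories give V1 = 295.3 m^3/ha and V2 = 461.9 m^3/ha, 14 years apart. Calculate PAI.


Formula: PAI = (V_T2 - V_T1) / (T2 - T1)
Volume increment = 461.9 - 295.3 = 166.6 m^3/ha
PAI = 166.6 / 14 = 11.9 m^3/ha/year

11.9


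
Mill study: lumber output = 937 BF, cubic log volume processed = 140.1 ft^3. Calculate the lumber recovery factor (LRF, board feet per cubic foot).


Formula: LRF = Lumber Output (BF) / Log Input (ft^3)
LRF = 937 BF / 140.1 ft^3
LRF = 6.69 BF/ft^3

6.69


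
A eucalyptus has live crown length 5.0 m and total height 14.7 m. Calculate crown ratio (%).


Formula: Crown Ratio = (Crown Length / Total Height) * 100
CR = (5.0 m / 14.7 m) * 100
CR = 0.3401 * 100 = 34.0%

34.0


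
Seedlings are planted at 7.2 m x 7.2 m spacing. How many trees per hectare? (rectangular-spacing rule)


Formula: TPH = 10000 m^2/ha / (spacing_x * spacing_y)
Area per tree = 7.2 m * 7.2 m = 51.84 m^2
TPH = 10000 / 51.84 = 193 trees/ha

193


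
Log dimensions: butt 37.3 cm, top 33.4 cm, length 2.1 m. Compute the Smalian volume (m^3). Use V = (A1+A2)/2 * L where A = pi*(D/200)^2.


Smalian: V = (A1 + A2)/2 * L,  A = pi*(D/200)^2
A1 = pi*(37.3/200)^2 = 0.109272 m^2
A2 = pi*(33.4/200)^2 = 0.087616 m^2
V = (0.109272+0.087616)/2*2.1 = 0.2067 m^3

0.2067


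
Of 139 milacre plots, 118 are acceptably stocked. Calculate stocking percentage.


Formula: Stocking % = stocked plots / total plots * 100
Stocking = 118 / 139 * 100
Stocking = 0.8489 * 100 = 84.9%

84.9


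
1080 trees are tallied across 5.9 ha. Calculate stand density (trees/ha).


Formula: Stand Density = N_trees / Area_ha
Density = 1080 trees / 5.9 ha
Density = 183 trees/ha

183


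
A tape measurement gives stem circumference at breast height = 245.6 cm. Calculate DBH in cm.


Formula: DBH = C / pi
DBH = 245.6 / pi
pi = 3.14159...
DBH = 78.2 cm

78.2


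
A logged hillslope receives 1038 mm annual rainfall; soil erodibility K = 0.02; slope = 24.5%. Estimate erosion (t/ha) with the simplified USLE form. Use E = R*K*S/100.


Formula: E = R * K * S / 100  (simplified USLE)
R * K = 1038 * 0.02 = 20.76
E = 20.76 * 24.5 / 100 = 5.09 t/ha

5.09


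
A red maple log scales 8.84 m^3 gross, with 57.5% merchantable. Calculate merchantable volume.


Formula: MV = V_total * (merchantable_pct / 100)
Merchantable fraction = 57.5% / 100 = 0.575
MV = 8.84 m^3 * 0.575 = 5.083 m^3

5.083


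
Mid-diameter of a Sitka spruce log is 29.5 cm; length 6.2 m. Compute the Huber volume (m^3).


Huber: V = Am * L,  Am = pi*(Dm/200)^2
Am = pi*(29.5/200)^2 = 0.068349 m^2
V = 0.068349*6.2 = 0.4238 m^3

0.4238


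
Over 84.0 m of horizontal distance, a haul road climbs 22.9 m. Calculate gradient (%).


Formula: Gradient = rise / run * 100
Gradient = 22.9 / 84.0 * 100 = 27.3%

27.3


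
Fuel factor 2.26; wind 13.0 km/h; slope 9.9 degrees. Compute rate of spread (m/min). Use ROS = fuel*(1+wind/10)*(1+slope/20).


Formula: ROS = fuel * (1 + wind/10) * (1 + slope/20)
Wind factor = 1 + 13.0/10 = 2.3
Slope factor = 1 + 9.9/20 = 1.495
ROS = 2.26 * 2.3 * 1.495 = 7.77 m/min

7.77


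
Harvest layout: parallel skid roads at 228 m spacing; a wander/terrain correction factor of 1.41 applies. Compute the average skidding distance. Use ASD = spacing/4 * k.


Formula: ASD = (spacing / 4) * correction
Uncorrected distance = spacing / 4 = 228 / 4 = 57 m
ASD = 57 * 1.41 = 80 m

80


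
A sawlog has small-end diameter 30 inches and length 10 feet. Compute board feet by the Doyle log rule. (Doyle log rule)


Doyle: BF = (D - 4)^2 * L / 16
Adjusted diameter = 30 - 4 = 26 in
(D-4)^2 = 26^2 = 676
BF = 676 * 10 / 16 = 423 BF

423


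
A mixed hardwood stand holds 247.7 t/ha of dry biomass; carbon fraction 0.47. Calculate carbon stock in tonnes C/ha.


Formula: Carbon Stock = Biomass * Carbon Fraction
C = 247.7 t/ha * 0.47
C = 116.4 t C/ha

116.4


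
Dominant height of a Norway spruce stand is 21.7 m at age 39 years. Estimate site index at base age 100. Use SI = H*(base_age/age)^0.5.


Formula: SI = H_dom * (base_age / age)^0.5
Age ratio = 100 / 39 = 2.5641
sqrt(age_ratio) = 1.60128
SI = 21.7 * 1.60128 = 34.7 m

34.7


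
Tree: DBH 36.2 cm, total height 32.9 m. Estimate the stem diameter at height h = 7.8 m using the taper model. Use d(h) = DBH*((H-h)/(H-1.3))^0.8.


Taper: d(h) = DBH * ((H - h) / (H - 1.3))^0.8
Numerator = H - h = 32.9 - 7.8 = 25.1 m
Denominator = H - 1.3 = 32.9 - 1.3 = 31.6 m
Ratio = 25.1 / 31.6 = 0.7943
d = 36.2 * 0.7943^0.8 = 30.1 cm

30.1


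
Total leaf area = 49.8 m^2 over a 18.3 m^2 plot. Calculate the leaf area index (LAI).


Formula: LAI = total leaf area / ground area  (dimensionless)
LAI = 49.8 m^2 / 18.3 m^2
LAI = 2.72

2.72


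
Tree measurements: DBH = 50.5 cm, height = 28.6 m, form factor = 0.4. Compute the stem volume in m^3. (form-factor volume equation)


Formula: V = pi * (DBH/200)^2 * H * ff
Radius = DBH/200 = 50.5/200 = 0.2525 m
Radius^2 = 0.2525^2 = 0.06375625 m^2
V = pi * 0.06375625 * 28.6 * 0.4
V = 2.291 m^3

2.291


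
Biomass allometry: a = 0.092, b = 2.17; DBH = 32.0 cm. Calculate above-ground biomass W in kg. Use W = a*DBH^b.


Formula: W = a * DBH^b  (allometric power law)
DBH^b = 32.0^2.17 = 1845.7609
W = 0.092 * 1845.7609 = 169.8 kg

169.8


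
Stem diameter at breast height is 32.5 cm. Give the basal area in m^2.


Formula: BA = pi * (DBH/2)^2 / 10000  (cm^2 to m^2)
Radius = DBH/2 = 32.5/2 = 16.25 cm
BA = pi * 16.25^2 / 10000
   = 829.5768 cm^2 / 10000
   = 0.083 m^2

0.083


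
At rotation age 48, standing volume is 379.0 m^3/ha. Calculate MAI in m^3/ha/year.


Formula: MAI = Total Volume / Stand Age
MAI = 379.0 m^3/ha / 48 years
MAI = 7.9 m^3/ha/year

7.9


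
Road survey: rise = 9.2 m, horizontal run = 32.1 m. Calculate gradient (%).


Formula: Gradient = rise / run * 100
Gradient = 9.2 / 32.1 * 100 = 28.7%

28.7


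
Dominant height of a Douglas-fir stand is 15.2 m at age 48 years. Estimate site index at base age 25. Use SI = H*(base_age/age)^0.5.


Formula: SI = H_dom * (base_age / age)^0.5
Age ratio = 25 / 48 = 0.52083
sqrt(age_ratio) = 0.72169
SI = 15.2 * 0.72169 = 11.0 m

11.0


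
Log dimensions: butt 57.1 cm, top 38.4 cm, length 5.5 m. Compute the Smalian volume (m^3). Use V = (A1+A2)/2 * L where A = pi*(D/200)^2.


Smalian: V = (A1 + A2)/2 * L,  A = pi*(D/200)^2
A1 = pi*(57.1/200)^2 = 0.256072 m^2
A2 = pi*(38.4/200)^2 = 0.115812 m^2
V = (0.256072+0.115812)/2*5.5 = 1.0227 m^3

1.0227


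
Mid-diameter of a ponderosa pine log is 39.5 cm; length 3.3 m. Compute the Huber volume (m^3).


Huber: V = Am * L,  Am = pi*(Dm/200)^2
Am = pi*(39.5/200)^2 = 0.122542 m^2
V = 0.122542*3.3 = 0.4044 m^3

0.4044


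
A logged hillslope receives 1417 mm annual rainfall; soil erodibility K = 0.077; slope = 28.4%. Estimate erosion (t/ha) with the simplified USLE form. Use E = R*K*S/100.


Formula: E = R * K * S / 100  (simplified USLE)
R * K = 1417 * 0.077 = 109.109
E = 109.109 * 28.4 / 100 = 30.99 t/ha

30.99


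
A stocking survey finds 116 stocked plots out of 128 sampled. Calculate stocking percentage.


Formula: Stocking % = stocked plots / total plots * 100
Stocking = 116 / 128 * 100
Stocking = 0.9062 * 100 = 90.6%

90.6


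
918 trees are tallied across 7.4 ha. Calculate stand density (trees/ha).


Formula: Stand Density = N_trees / Area_ha
Density = 918 trees / 7.4 ha
Density = 124 trees/ha

124


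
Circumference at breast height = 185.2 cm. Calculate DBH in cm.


Formula: DBH = C / pi
DBH = 185.2 / pi
pi = 3.14159...
DBH = 59.0 cm

59.0


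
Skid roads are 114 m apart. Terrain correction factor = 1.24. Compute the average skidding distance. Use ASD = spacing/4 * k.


Formula: ASD = (spacing / 4) * correction
Uncorrected distance = spacing / 4 = 114 / 4 = 28.5 m
ASD = 28.5 * 1.24 = 35 m

35


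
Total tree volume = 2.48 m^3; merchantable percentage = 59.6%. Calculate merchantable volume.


Formula: MV = V_total * (merchantable_pct / 100)
Merchantable fraction = 59.6% / 100 = 0.596
MV = 2.48 m^3 * 0.596 = 1.478 m^3

1.478


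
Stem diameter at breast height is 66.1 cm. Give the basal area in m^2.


Formula: BA = pi * (DBH/2)^2 / 10000  (cm^2 to m^2)
Radius = DBH/2 = 66.1/2 = 33.05 cm
BA = pi * 33.05^2 / 10000
   = 3431.5695 cm^2 / 10000
   = 0.3432 m^2

0.3432


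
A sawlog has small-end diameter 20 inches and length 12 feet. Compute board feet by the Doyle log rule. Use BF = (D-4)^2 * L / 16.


Doyle: BF = (D - 4)^2 * L / 16
Adjusted diameter = 20 - 4 = 16 in
(D-4)^2 = 16^2 = 256
BF = 256 * 12 / 16 = 192 BF

192


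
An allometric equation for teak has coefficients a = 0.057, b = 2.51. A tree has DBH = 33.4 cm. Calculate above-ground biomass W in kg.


Formula: W = a * DBH^b  (allometric power law)
DBH^b = 33.4^2.51 = 6677.3422
W = 0.057 * 6677.3422 = 380.6 kg

380.6


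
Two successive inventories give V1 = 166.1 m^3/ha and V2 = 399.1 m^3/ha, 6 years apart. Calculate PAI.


Formula: PAI = (V_T2 - V_T1) / (T2 - T1)
Volume increment = 399.1 - 166.1 = 233.0 m^3/ha
PAI = 233.0 / 6 = 38.83 m^3/ha/year

38.83


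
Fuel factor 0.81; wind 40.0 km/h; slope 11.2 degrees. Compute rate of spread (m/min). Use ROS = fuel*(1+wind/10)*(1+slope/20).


Formula: ROS = fuel * (1 + wind/10) * (1 + slope/20)
Wind factor = 1 + 40.0/10 = 5.0
Slope factor = 1 + 11.2/20 = 1.56
ROS = 0.81 * 5.0 * 1.56 = 6.32 m/min

6.32


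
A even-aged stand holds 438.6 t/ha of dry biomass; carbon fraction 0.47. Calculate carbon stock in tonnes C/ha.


Formula: Carbon Stock = Biomass * Carbon Fraction
C = 438.6 t/ha * 0.47
C = 206.1 t C/ha

206.1


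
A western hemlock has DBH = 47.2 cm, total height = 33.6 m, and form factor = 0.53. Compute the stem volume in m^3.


Formula: V = pi * (DBH/200)^2 * H * ff
Radius = DBH/200 = 47.2/200 = 0.236 m
Radius^2 = 0.236^2 = 0.055696 m^2
V = pi * 0.055696 * 33.6 * 0.53
V = 3.116 m^3

3.116


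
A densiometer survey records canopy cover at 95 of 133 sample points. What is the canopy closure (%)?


Formula: Canopy closure = covered points / total points * 100
Closure = 95 / 133 * 100
Closure = 0.7143 * 100 = 71.4%

71.4


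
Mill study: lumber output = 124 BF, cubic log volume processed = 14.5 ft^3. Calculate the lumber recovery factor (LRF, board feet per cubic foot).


Formula: LRF = Lumber Output (BF) / Log Input (ft^3)
LRF = 124 BF / 14.5 ft^3
LRF = 8.55 BF/ft^3

8.55


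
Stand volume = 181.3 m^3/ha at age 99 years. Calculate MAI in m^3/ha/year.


Formula: MAI = Total Volume / Stand Age
MAI = 181.3 m^3/ha / 99 years
MAI = 1.83 m^3/ha/year

1.83


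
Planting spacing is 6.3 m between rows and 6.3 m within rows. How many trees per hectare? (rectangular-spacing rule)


Formula: TPH = 10000 m^2/ha / (spacing_x * spacing_y)
Area per tree = 6.3 m * 6.3 m = 39.69 m^2
TPH = 10000 / 39.69 = 252 trees/ha

252


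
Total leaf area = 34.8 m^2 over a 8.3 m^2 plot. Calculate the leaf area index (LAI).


Formula: LAI = total leaf area / ground area  (dimensionless)
LAI = 34.8 m^2 / 8.3 m^2
LAI = 4.19

4.19


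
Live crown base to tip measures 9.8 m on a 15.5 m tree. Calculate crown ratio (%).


Formula: Crown Ratio = (Crown Length / Total Height) * 100
CR = (9.8 m / 15.5 m) * 100
CR = 0.6323 * 100 = 63.2%

63.2


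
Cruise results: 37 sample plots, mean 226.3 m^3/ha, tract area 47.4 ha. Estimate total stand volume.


Formula: Total Volume = Mean Volume per ha * Total Area
Total Volume = 226.3 m^3/ha * 47.4 ha
Total Volume = 10727 m^3

10727


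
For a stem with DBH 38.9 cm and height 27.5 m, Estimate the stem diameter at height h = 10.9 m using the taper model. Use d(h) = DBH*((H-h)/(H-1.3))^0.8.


Taper: d(h) = DBH * ((H - h) / (H - 1.3))^0.8
Numerator = H - h = 27.5 - 10.9 = 16.6 m
Denominator = H - 1.3 = 27.5 - 1.3 = 26.2 m
Ratio = 16.6 / 26.2 = 0.63359
d = 38.9 * 0.63359^0.8 = 27.0 cm

27.0


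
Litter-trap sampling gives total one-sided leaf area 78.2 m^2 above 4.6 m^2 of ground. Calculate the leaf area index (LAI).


Formula: LAI = total leaf area / ground area  (dimensionless)
LAI = 78.2 m^2 / 4.6 m^2
LAI = 17.0

17.0


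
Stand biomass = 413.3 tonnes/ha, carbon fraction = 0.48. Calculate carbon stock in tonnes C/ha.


Formula: Carbon Stock = Biomass * Carbon Fraction
C = 413.3 t/ha * 0.48
C = 198.4 t C/ha

198.4


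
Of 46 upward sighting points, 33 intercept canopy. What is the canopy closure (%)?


Formula: Canopy closure = covered points / total points * 100
Closure = 33 / 46 * 100
Closure = 0.7174 * 100 = 71.7%

71.7


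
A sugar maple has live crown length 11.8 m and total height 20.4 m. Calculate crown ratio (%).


Formula: Crown Ratio = (Crown Length / Total Height) * 100
CR = (11.8 m / 20.4 m) * 100
CR = 0.5784 * 100 = 57.8%

57.8


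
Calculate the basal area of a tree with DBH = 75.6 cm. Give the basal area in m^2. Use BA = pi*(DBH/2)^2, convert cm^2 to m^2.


Formula: BA = pi * (DBH/2)^2 / 10000  (cm^2 to m^2)
Radius = DBH/2 = 75.6/2 = 37.8 cm
BA = pi * 37.8^2 / 10000
   = 4488.8332 cm^2 / 10000
   = 0.4489 m^2

0.4489


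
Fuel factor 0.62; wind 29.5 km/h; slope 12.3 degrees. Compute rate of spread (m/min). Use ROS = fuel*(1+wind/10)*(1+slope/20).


Formula: ROS = fuel * (1 + wind/10) * (1 + slope/20)
Wind factor = 1 + 29.5/10 = 3.95
Slope factor = 1 + 12.3/20 = 1.615
ROS = 0.62 * 3.95 * 1.615 = 3.96 m/min

3.96


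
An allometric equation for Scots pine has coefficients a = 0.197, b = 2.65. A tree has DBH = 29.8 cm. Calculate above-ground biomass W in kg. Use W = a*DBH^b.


Formula: W = a * DBH^b  (allometric power law)
DBH^b = 29.8^2.65 = 8066.2764
W = 0.197 * 8066.2764 = 1589.1 kg

1589.1


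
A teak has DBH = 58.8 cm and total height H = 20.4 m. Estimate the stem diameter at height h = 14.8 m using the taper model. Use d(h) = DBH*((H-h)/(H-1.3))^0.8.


Taper: d(h) = DBH * ((H - h) / (H - 1.3))^0.8
Numerator = H - h = 20.4 - 14.8 = 5.6 m
Denominator = H - 1.3 = 20.4 - 1.3 = 19.1 m
Ratio = 5.6 / 19.1 = 0.29319
d = 58.8 * 0.29319^0.8 = 22.0 cm

22.0
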